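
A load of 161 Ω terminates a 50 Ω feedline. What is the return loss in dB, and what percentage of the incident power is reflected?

RL ≈ 5.58 dB; 27.7% of incident power reflected

Γ = (161 − 50)/(161 + 50) = 0.526
RL = −20·log₁₀(0.526) = 5.58 dB
P_refl/P_inc = |Γ|² = 0.277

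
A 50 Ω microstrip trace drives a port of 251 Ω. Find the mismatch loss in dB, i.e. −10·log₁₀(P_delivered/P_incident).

mismatch loss ≈ 2.56 dB

Γ = (251 − 50)/(251 + 50) = 0.668
|Γ|² = 0.446, so P_del/P_inc = 1 − |Γ|² = 0.554
ML = −10·log₁₀(1 − |Γ|²)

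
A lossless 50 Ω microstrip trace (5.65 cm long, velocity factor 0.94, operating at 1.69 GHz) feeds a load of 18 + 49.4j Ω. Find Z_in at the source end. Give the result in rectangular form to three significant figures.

Z_in ≈ 9.17 − j9.91 Ω

λ = v/f = 0.94·c / 1.69 GHz = 0.167 m
βl = 2π·l/λ = 2π × 0.339 = 122°
tan(βl) = tan(122°) = -1.61
Z_in = Z_0·(Z_L + jZ_0·tanβl)/(Z_0 + jZ_L·tanβl)
     = 50·(18 − j30.9)/(129 − j28.9)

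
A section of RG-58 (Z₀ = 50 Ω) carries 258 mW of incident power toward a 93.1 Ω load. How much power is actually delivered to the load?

Γ = (93.1 − 50)/(93.1 + 50) = 0.301
|Γ|² = 0.0907
P_refl = |Γ|²·P_inc = 23.4 mW, P_del = (1 − |Γ|²)·P_inc = 235 mW

P_delivered ≈ 235 mW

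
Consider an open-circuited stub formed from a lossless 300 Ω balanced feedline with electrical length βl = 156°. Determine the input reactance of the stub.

tan(βl) = -0.445
For an open-circuited stub, Z_in = −jZ_0·cot(βl) = −jZ_0/tan(βl)

X_in ≈ 674 Ω (inductive)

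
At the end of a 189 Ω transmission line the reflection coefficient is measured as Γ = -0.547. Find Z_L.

Z_L = Z_0·(1 + Γ)/(1 − Γ) = 189·(0.453)/(1.55)

Z_L ≈ 55.3 Ω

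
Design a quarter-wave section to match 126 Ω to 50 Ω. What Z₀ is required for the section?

Z_qwt = √(Z_0·R_L) = √(50 × 126) = √6300

Z_qwt ≈ 79.4 Ω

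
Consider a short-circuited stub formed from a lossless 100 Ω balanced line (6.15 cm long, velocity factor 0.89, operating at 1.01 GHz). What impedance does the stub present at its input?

λ = v/f = 0.89·c / 1.01 GHz = 0.264 m
βl = 2π·l/λ = 2π × 0.233 = 83.8°
tan(βl) = 9.13
For a short-circuited stub, Z_in = jZ_0·tan(βl)

Z_in ≈ +j913 Ω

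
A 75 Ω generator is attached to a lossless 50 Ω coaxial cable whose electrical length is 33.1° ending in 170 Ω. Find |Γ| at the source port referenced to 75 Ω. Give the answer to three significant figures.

tan(βl) = 0.652
Z_in = Z_0·(Z_L + jZ_0·tanβl)/(Z_0 + jZ_L·tanβl) = 41 − j58.2 Ω
Γ_s = (Z_in − Z_s)/(Z_in + Z_s) = (-34 − j58.2)/(116 − j58.2), |Γ_s| = 0.52

|Γ| ≈ 0.52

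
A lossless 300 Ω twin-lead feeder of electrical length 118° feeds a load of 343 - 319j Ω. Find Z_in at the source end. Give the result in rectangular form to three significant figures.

tan(βl) = tan(118°) = -1.88
Z_in = Z_0·(Z_L + jZ_0·tanβl)/(Z_0 + jZ_L·tanβl)
     = 300·(343 − j883)/(-300 − j645)

Z_in ≈ 277 + j288 Ω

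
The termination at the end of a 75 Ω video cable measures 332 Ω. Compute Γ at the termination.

Γ = 0.631

Γ = (Z_L − Z_0)/(Z_L + Z_0) = (332 − 75)/(332 + 75) = 257/407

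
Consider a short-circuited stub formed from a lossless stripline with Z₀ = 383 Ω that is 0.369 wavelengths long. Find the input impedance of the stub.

Z_in ≈ −j413 Ω

βl = 2π × 0.369 = 133°
tan(βl) = -1.08
For a short-circuited stub, Z_in = jZ_0·tan(βl)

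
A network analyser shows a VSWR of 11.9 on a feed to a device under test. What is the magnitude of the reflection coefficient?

|Γ| = (S − 1)/(S + 1) = (11.9 − 1)/(11.9 + 1) = 10.9/12.9

|Γ| ≈ 0.845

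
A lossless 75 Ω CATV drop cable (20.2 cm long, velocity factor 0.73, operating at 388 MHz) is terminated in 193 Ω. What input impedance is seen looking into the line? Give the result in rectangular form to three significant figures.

λ = v/f = 0.73·c / 388 MHz = 0.564 m
βl = 2π·l/λ = 2π × 0.358 = 129°
tan(βl) = tan(129°) = -1.24
Z_in = Z_0·(Z_L + jZ_0·tanβl)/(Z_0 + jZ_L·tanβl)
     = 75·(193 − j93.2)/(75 − j240)

Z_in ≈ 43.8 + j46.7 Ω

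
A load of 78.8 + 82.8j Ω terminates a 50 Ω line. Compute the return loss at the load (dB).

Γ = (28.8 + j82.8)/(128.8 + j82.8), |Γ| = 0.573
RL = −20·log₁₀|Γ| = −20·log₁₀(0.573)

RL ≈ 4.84 dB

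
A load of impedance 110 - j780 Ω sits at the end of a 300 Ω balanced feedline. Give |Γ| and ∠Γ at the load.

Γ ≈ 0.911 ∠ -41.4°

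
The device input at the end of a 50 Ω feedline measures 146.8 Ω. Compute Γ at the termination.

Γ = 0.492

Γ = (Z_L − Z_0)/(Z_L + Z_0) = (146.8 − 50)/(146.8 + 50) = 96.8/196.8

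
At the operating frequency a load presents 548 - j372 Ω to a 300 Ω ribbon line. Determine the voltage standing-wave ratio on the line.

VSWR ≈ 2.87

Γ = (Z_L − Z_0)/(Z_L + Z_0) = (248 − j372)/(848 − j372)
|Γ| = 447/926 = 0.483
VSWR = (1 + |Γ|)/(1 − |Γ|) = 1.48/0.517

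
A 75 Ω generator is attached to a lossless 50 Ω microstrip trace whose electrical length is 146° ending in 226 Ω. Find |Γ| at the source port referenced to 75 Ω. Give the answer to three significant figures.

|Γ| ≈ 0.618

tan(βl) = -0.675
Z_in = Z_0·(Z_L + jZ_0·tanβl)/(Z_0 + jZ_L·tanβl) = 31.9 + j63.7 Ω
Γ_s = (Z_in − Z_s)/(Z_in + Z_s) = (-43.1 + j63.7)/(107 + j63.7), |Γ_s| = 0.618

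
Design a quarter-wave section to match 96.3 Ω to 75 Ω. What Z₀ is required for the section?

Z_qwt ≈ 85 Ω

Z_qwt = √(Z_0·R_L) = √(75 × 96.3) = √7222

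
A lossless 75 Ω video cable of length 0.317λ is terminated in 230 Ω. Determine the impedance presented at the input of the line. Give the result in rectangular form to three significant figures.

βl = 2π × 0.317 = 114°
tan(βl) = tan(114°) = -2.23
Z_in = Z_0·(Z_L + jZ_0·tanβl)/(Z_0 + jZ_L·tanβl)
     = 75·(230 − j168)/(75 − j514)

Z_in ≈ 28.7 + j29.4 Ω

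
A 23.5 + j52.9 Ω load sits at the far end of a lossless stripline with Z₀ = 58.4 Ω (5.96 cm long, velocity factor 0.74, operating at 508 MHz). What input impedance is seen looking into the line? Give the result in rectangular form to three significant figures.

λ = v/f = 0.74·c / 508 MHz = 0.437 m
βl = 2π·l/λ = 2π × 0.136 = 49.1°
tan(βl) = tan(49.1°) = 1.15
Z_in = Z_0·(Z_L + jZ_0·tanβl)/(Z_0 + jZ_L·tanβl)
     = 58.4·(23.5 + j120)/(-2.66 + j27.1)

Z_in ≈ 252 − j75.3 Ω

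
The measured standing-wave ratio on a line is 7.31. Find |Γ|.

|Γ| ≈ 0.759

|Γ| = (S − 1)/(S + 1) = (7.31 − 1)/(7.31 + 1) = 6.31/8.31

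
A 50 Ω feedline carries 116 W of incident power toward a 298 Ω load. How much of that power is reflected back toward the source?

Γ = (298 − 50)/(298 + 50) = 0.713
|Γ|² = 0.508
P_refl = |Γ|²·P_inc = 58.9 W, P_del = (1 − |Γ|²)·P_inc = 57.1 W

P_reflected ≈ 58.9 W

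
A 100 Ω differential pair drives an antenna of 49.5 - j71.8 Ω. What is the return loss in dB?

Γ = (-50.5 − j71.8)/(149.5 − j71.8), |Γ| = 0.529
RL = −20·log₁₀|Γ| = −20·log₁₀(0.529)

RL ≈ 5.53 dB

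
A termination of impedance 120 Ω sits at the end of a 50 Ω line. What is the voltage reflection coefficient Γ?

Γ = 0.412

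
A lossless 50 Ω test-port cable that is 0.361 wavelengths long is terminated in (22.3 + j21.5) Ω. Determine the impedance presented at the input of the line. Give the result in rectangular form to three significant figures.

βl = 2π × 0.361 = 130°
tan(βl) = tan(130°) = -1.19
Z_in = Z_0·(Z_L + jZ_0·tanβl)/(Z_0 + jZ_L·tanβl)
     = 50·(22.3 − j38.2)/(75.7 − j26.6)

Z_in ≈ 21 − j17.8 Ω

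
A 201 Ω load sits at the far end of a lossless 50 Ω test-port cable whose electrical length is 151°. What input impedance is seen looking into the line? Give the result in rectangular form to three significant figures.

tan(βl) = tan(151°) = -0.554
Z_in = Z_0·(Z_L + jZ_0·tanβl)/(Z_0 + jZ_L·tanβl)
     = 50·(201 − j27.7)/(50 − j111)

Z_in ≈ 44 + j70.4 Ω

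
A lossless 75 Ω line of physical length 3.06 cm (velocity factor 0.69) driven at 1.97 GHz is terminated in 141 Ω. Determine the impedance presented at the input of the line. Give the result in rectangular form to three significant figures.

λ = v/f = 0.69·c / 1.97 GHz = 0.105 m
βl = 2π·l/λ = 2π × 0.291 = 105°
tan(βl) = tan(105°) = -3.77
Z_in = Z_0·(Z_L + jZ_0·tanβl)/(Z_0 + jZ_L·tanβl)
     = 75·(141 − j283)/(75 − j532)

Z_in ≈ 41.9 + j14 Ω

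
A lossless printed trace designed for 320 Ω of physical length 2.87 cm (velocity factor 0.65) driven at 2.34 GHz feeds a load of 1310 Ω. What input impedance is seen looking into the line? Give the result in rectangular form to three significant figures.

Z_in ≈ 111 + j197 Ω

λ = v/f = 0.65·c / 2.34 GHz = 0.0833 m
βl = 2π·l/λ = 2π × 0.344 = 124°
tan(βl) = tan(124°) = -1.48
Z_in = Z_0·(Z_L + jZ_0·tanβl)/(Z_0 + jZ_L·tanβl)
     = 320·(1310 − j475)/(320 − j1940)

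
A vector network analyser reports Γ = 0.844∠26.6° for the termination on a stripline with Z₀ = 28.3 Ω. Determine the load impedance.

Z_L ≈ 40.1 + j105 Ω

Z_L = Z_0·(1 + Γ)/(1 − Γ) = 28.3·(1.75 + j0.378)/(0.245 − j0.378)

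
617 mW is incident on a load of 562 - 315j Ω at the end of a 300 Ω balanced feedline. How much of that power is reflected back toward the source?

|Γ| = |(262 − j315)/(862 − j315)| = 0.446
|Γ|² = 0.199
P_refl = |Γ|²·P_inc = 123 mW, P_del = (1 − |Γ|²)·P_inc = 494 mW

P_reflected ≈ 123 mW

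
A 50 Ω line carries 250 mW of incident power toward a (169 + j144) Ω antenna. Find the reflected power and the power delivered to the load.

P_reflected ≈ 127 mW; P_delivered ≈ 123 mW

|Γ| = |(119 + j144)/(219 + j144)| = 0.713
|Γ|² = 0.508
P_refl = |Γ|²·P_inc = 127 mW, P_del = (1 − |Γ|²)·P_inc = 123 mW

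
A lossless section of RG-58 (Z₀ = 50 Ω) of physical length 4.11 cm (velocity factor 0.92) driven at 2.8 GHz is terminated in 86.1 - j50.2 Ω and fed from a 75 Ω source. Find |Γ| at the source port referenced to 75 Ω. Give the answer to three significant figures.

λ = v/f = 0.92·c / 2.8 GHz = 0.0986 m
βl = 2π·l/λ = 2π × 0.417 = 150°
tan(βl) = -0.575
Z_in = Z_0·(Z_L + jZ_0·tanβl)/(Z_0 + jZ_L·tanβl) = 98.9 + j44.8 Ω
Γ_s = (Z_in − Z_s)/(Z_in + Z_s) = (23.9 + j44.8)/(174 + j44.8), |Γ_s| = 0.282

|Γ| ≈ 0.282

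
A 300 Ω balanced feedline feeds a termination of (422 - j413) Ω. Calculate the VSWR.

Γ = (Z_L − Z_0)/(Z_L + Z_0) = (122 − j413)/(722 − j413)
|Γ| = 431/832 = 0.518
VSWR = (1 + |Γ|)/(1 − |Γ|) = 1.52/0.482

VSWR ≈ 3.15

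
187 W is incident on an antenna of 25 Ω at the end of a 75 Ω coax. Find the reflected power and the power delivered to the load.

P_reflected ≈ 46.8 W; P_delivered ≈ 140 W

Γ = (25 − 75)/(25 + 75) = -0.5
|Γ|² = 0.25
P_refl = |Γ|²·P_inc = 46.8 W, P_del = (1 − |Γ|²)·P_inc = 140 W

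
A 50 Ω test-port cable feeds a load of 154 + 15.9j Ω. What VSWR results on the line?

Γ = (Z_L − Z_0)/(Z_L + Z_0) = (104 + j15.9)/(204 + j15.9)
|Γ| = 105/205 = 0.514
VSWR = (1 + |Γ|)/(1 − |Γ|) = 1.51/0.486

VSWR ≈ 3.12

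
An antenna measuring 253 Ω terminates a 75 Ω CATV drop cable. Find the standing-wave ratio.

VSWR ≈ 3.37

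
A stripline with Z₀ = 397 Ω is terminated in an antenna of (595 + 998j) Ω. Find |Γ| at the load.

|Γ| ≈ 0.723

Γ = (Z_L − Z_0)/(Z_L + Z_0) = (198 + j998)/(992 + j998)
|Γ| = 1020/1410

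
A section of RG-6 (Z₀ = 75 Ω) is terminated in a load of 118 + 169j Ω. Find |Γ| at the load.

Γ = (Z_L − Z_0)/(Z_L + Z_0) = (43 + j169)/(193 + j169)
|Γ| = 174/257

|Γ| ≈ 0.68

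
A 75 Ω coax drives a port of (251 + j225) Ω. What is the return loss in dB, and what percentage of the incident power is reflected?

RL ≈ 2.84 dB; 52% of incident power reflected

Γ = (176 + j225)/(326 + j225), |Γ| = 0.721
RL = −20·log₁₀(0.721) = 2.84 dB
P_refl/P_inc = |Γ|² = 0.52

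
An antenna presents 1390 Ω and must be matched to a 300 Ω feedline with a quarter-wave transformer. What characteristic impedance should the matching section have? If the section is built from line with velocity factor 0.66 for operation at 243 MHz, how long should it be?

Z_qwt = √(Z_0·R_L) = √(300 × 1390) = √417000
λ = 0.66·c/f = 0.815 m, so l = λ/4 = 0.204 m

Z_qwt ≈ 646 Ω; length ≈ 20.4 cm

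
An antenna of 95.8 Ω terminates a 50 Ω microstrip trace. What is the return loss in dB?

RL ≈ 10.1 dB

Γ = (95.8 − 50)/(95.8 + 50) = 0.314
RL = −20·log₁₀|Γ| = −20·log₁₀(0.314)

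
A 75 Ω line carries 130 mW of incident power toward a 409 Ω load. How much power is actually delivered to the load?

Γ = (409 − 75)/(409 + 75) = 0.69
|Γ|² = 0.476
P_refl = |Γ|²·P_inc = 61.9 mW, P_del = (1 − |Γ|²)·P_inc = 68.1 mW

P_delivered ≈ 68.1 mW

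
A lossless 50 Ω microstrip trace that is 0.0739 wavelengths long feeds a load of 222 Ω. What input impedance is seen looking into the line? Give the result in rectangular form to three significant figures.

βl = 2π × 0.0739 = 26.6°
tan(βl) = tan(26.6°) = 0.501
Z_in = Z_0·(Z_L + jZ_0·tanβl)/(Z_0 + jZ_L·tanβl)
     = 50·(222 + j25)/(50 + j111)

Z_in ≈ 46.7 − j78.8 Ω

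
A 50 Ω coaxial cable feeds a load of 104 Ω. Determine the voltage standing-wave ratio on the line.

VSWR ≈ 2.08

Γ = (104 − 50)/(104 + 50) = 0.351
VSWR = (1 + 0.351)/(1 − 0.351)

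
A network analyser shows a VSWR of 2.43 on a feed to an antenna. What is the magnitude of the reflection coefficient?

|Γ| ≈ 0.417

|Γ| = (S − 1)/(S + 1) = (2.43 − 1)/(2.43 + 1) = 1.43/3.43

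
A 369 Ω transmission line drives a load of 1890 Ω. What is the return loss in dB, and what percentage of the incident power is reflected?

Γ = (1890 − 369)/(1890 + 369) = 0.673
RL = −20·log₁₀(0.673) = 3.44 dB
P_refl/P_inc = |Γ|² = 0.453

RL ≈ 3.44 dB; 45.3% of incident power reflected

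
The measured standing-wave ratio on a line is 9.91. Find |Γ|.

|Γ| ≈ 0.817

|Γ| = (S − 1)/(S + 1) = (9.91 − 1)/(9.91 + 1) = 8.91/10.9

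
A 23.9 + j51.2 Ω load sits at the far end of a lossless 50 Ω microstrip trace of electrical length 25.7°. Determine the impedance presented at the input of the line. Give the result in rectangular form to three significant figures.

tan(βl) = tan(25.7°) = 0.481
Z_in = Z_0·(Z_L + jZ_0·tanβl)/(Z_0 + jZ_L·tanβl)
     = 50·(23.9 + j75.3)/(25.4 + j11.5)

Z_in ≈ 94.9 + j105 Ω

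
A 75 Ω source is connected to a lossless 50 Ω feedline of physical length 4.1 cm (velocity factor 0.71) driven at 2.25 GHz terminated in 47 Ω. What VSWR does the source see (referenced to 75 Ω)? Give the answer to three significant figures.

λ = v/f = 0.71·c / 2.25 GHz = 0.0947 m
βl = 2π·l/λ = 2π × 0.433 = 156°
tan(βl) = -0.447
Z_in = Z_0·(Z_L + jZ_0·tanβl)/(Z_0 + jZ_L·tanβl) = 47.9 − j2.21 Ω
Γ_s = (Z_in − Z_s)/(Z_in + Z_s) = (-27.1 − j2.21)/(123 − j2.21), |Γ_s| = 0.221
VSWR = (1 + |Γ_s|)/(1 − |Γ_s|)

VSWR ≈ 1.57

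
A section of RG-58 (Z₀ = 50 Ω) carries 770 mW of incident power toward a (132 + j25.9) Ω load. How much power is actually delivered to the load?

|Γ| = |(82 + j25.9)/(182 + j25.9)| = 0.468
|Γ|² = 0.219
P_refl = |Γ|²·P_inc = 168 mW, P_del = (1 − |Γ|²)·P_inc = 602 mW

P_delivered ≈ 602 mW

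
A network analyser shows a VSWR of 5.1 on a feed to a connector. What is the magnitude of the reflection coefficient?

|Γ| = (S − 1)/(S + 1) = (5.1 − 1)/(5.1 + 1) = 4.1/6.1

|Γ| ≈ 0.672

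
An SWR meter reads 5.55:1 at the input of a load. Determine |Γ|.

|Γ| = (S − 1)/(S + 1) = (5.55 − 1)/(5.55 + 1) = 4.55/6.55

|Γ| ≈ 0.695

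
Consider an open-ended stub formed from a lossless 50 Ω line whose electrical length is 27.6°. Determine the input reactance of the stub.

tan(βl) = 0.523
For an open-ended stub, Z_in = −jZ_0·cot(βl) = −jZ_0/tan(βl)

X_in ≈ -95.6 Ω (capacitive)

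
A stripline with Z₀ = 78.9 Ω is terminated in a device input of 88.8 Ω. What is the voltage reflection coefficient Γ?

Γ = 0.059

Γ = (Z_L − Z_0)/(Z_L + Z_0) = (88.8 − 78.9)/(88.8 + 78.9) = 9.9/167.7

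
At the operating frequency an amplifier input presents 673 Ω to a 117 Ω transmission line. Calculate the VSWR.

Γ = (673 − 117)/(673 + 117) = 0.704
VSWR = (1 + 0.704)/(1 − 0.704)

VSWR ≈ 5.75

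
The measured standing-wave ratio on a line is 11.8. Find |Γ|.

|Γ| ≈ 0.844

|Γ| = (S − 1)/(S + 1) = (11.8 − 1)/(11.8 + 1) = 10.8/12.8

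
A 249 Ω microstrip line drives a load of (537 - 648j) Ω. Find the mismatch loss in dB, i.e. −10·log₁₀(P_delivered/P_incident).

mismatch loss ≈ 2.88 dB

Γ = (288 − j648)/(786 − j648), |Γ| = 0.696
|Γ|² = 0.485, so P_del/P_inc = 1 − |Γ|² = 0.515
ML = −10·log₁₀(1 − |Γ|²)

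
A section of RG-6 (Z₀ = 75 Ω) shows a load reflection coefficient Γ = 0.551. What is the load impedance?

Z_L = Z_0·(1 + Γ)/(1 − Γ) = 75·(1.55)/(0.449)

Z_L ≈ 259 Ω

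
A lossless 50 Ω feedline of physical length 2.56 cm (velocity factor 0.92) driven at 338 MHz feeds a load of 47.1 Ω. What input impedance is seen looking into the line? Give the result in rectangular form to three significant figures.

λ = v/f = 0.92·c / 338 MHz = 0.817 m
βl = 2π·l/λ = 2π × 0.0314 = 11.3°
tan(βl) = tan(11.3°) = 0.2
Z_in = Z_0·(Z_L + jZ_0·tanβl)/(Z_0 + jZ_L·tanβl)
     = 50·(47.1 + j9.98)/(50 + j9.4)

Z_in ≈ 47.3 + j1.09 Ω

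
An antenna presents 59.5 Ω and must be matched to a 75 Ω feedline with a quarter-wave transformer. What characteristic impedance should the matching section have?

Z_qwt ≈ 66.8 Ω

Z_qwt = √(Z_0·R_L) = √(75 × 59.5) = √4462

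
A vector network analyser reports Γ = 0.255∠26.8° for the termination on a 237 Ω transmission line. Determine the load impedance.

Z_L ≈ 363 + j89.4 Ω

Z_L = Z_0·(1 + Γ)/(1 − Γ) = 237·(1.23 + j0.115)/(0.772 − j0.115)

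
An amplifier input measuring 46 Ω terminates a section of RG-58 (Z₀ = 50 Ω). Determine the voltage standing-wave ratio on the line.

VSWR ≈ 1.09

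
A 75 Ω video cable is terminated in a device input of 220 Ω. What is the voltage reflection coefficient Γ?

Γ = 0.492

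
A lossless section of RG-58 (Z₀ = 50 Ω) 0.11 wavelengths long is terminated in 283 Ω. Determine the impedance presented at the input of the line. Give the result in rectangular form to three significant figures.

βl = 2π × 0.11 = 39.6°
tan(βl) = tan(39.6°) = 0.827
Z_in = Z_0·(Z_L + jZ_0·tanβl)/(Z_0 + jZ_L·tanβl)
     = 50·(283 + j41.4)/(50 + j234)

Z_in ≈ 20.8 − j56 Ω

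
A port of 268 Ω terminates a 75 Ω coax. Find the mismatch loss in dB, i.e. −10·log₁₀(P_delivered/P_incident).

Γ = (268 − 75)/(268 + 75) = 0.563
|Γ|² = 0.317, so P_del/P_inc = 1 − |Γ|² = 0.683
ML = −10·log₁₀(1 − |Γ|²)

mismatch loss ≈ 1.65 dB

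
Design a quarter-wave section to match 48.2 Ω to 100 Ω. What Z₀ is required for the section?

Z_qwt = √(Z_0·R_L) = √(100 × 48.2) = √4820

Z_qwt ≈ 69.4 Ω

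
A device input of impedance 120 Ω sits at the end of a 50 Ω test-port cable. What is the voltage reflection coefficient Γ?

Γ = (Z_L − Z_0)/(Z_L + Z_0) = (120 − 50)/(120 + 50) = 70/170

Γ = 0.412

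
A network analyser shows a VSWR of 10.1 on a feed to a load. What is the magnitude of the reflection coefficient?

|Γ| = (S − 1)/(S + 1) = (10.1 − 1)/(10.1 + 1) = 9.1/11.1

|Γ| ≈ 0.82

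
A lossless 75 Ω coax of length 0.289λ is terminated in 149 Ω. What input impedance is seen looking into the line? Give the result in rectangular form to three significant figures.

βl = 2π × 0.289 = 104°
tan(βl) = tan(104°) = -4
Z_in = Z_0·(Z_L + jZ_0·tanβl)/(Z_0 + jZ_L·tanβl)
     = 75·(149 − j300)/(75 − j596)

Z_in ≈ 39.5 + j13.8 Ω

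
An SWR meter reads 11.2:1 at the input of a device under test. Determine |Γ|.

|Γ| = (S − 1)/(S + 1) = (11.2 − 1)/(11.2 + 1) = 10.2/12.2

|Γ| ≈ 0.836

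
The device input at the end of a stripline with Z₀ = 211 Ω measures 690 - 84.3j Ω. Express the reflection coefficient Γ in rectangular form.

Γ = (Z_L − Z_0)/(Z_L + Z_0) = (479 − j84.3)/(901 − j84.3)

Γ ≈ 0.536 − j0.0434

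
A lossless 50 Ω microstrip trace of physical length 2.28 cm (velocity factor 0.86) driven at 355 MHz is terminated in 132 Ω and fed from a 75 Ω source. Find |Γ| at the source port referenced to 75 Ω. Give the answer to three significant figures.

λ = v/f = 0.86·c / 355 MHz = 0.727 m
βl = 2π·l/λ = 2π × 0.0314 = 11.3°
tan(βl) = 0.2
Z_in = Z_0·(Z_L + jZ_0·tanβl)/(Z_0 + jZ_L·tanβl) = 107 − j46.6 Ω
Γ_s = (Z_in − Z_s)/(Z_in + Z_s) = (32.4 − j46.6)/(182 − j46.6), |Γ_s| = 0.302

|Γ| ≈ 0.302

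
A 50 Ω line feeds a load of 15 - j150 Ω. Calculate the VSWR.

Γ = (Z_L − Z_0)/(Z_L + Z_0) = (-35 − j150)/(65 − j150)
|Γ| = 154/163 = 0.942
VSWR = (1 + |Γ|)/(1 − |Γ|) = 1.94/0.0578

VSWR ≈ 33.6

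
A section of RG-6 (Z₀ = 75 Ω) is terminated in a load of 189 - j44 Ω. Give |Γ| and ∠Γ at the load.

Γ ≈ 0.457 ∠ -11.6°

Γ = (Z_L − Z_0)/(Z_L + Z_0) = (114 − j44)/(264 − j44)
|Γ| = 122/268 = 0.457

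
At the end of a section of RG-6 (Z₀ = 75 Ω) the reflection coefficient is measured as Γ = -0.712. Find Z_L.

Z_L = Z_0·(1 + Γ)/(1 − Γ) = 75·(0.288)/(1.71)

Z_L ≈ 12.6 Ω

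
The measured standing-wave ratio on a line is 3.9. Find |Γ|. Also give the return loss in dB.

|Γ| = (S − 1)/(S + 1) = (3.9 − 1)/(3.9 + 1) = 2.9/4.9
RL = −20·log₁₀|Γ| = −20·log₁₀(0.592)

|Γ| ≈ 0.592; return loss ≈ 4.56 dB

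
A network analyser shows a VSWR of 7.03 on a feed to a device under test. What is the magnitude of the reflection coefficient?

|Γ| ≈ 0.751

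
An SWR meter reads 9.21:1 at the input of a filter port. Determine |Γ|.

|Γ| = (S − 1)/(S + 1) = (9.21 − 1)/(9.21 + 1) = 8.21/10.2

|Γ| ≈ 0.804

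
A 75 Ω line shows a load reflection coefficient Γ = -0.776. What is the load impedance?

Z_L ≈ 9.46 Ω

Z_L = Z_0·(1 + Γ)/(1 − Γ) = 75·(0.224)/(1.78)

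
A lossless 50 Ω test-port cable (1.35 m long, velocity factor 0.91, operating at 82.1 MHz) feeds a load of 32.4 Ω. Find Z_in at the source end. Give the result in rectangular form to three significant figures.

λ = v/f = 0.91·c / 82.1 MHz = 3.33 m
βl = 2π·l/λ = 2π × 0.406 = 146°
tan(βl) = tan(146°) = -0.671
Z_in = Z_0·(Z_L + jZ_0·tanβl)/(Z_0 + jZ_L·tanβl)
     = 50·(32.4 − j33.5)/(50 − j21.7)

Z_in ≈ 39.5 − j16.4 Ω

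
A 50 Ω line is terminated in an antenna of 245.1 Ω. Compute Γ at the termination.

Γ = (Z_L − Z_0)/(Z_L + Z_0) = (245.1 − 50)/(245.1 + 50) = 195.1/295.1

Γ = 0.661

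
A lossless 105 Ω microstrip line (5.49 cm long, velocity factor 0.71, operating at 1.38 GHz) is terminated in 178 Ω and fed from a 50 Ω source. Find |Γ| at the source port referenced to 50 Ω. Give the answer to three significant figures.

|Γ| ≈ 0.392

λ = v/f = 0.71·c / 1.38 GHz = 0.154 m
βl = 2π·l/λ = 2π × 0.356 = 128°
tan(βl) = -1.28
Z_in = Z_0·(Z_L + jZ_0·tanβl)/(Z_0 + jZ_L·tanβl) = 82.3 + j44.2 Ω
Γ_s = (Z_in − Z_s)/(Z_in + Z_s) = (32.3 + j44.2)/(132 + j44.2), |Γ_s| = 0.392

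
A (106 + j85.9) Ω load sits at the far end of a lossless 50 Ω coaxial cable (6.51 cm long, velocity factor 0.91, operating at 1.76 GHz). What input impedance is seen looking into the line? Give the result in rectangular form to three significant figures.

Z_in ≈ 26.8 + j46 Ω

λ = v/f = 0.91·c / 1.76 GHz = 0.155 m
βl = 2π·l/λ = 2π × 0.42 = 151°
tan(βl) = tan(151°) = -0.552
Z_in = Z_0·(Z_L + jZ_0·tanβl)/(Z_0 + jZ_L·tanβl)
     = 50·(106 + j58.3)/(97.4 − j58.5)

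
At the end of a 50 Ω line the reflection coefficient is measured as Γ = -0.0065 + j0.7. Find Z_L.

Z_L ≈ 17 + j46.6 Ω

Z_L = Z_0·(1 + Γ)/(1 − Γ) = 50·(0.994 + j0.7)/(1.01 − j0.7)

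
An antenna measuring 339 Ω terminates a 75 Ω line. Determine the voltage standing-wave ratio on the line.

VSWR ≈ 4.52

Γ = (339 − 75)/(339 + 75) = 0.638
VSWR = (1 + 0.638)/(1 − 0.638)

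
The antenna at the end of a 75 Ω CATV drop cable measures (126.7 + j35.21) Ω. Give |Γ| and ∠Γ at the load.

Γ ≈ 0.305 ∠ 24.4°

Γ = (Z_L − Z_0)/(Z_L + Z_0) = (51.7 + j35.21)/(201.7 + j35.21)
|Γ| = 62.6/205 = 0.305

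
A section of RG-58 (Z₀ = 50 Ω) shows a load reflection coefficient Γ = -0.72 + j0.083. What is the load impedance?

Z_L ≈ 8 + j2.8 Ω

Z_L = Z_0·(1 + Γ)/(1 − Γ) = 50·(0.28 + j0.083)/(1.72 − j0.083)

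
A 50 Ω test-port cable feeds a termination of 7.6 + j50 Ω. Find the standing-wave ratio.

Γ = (Z_L − Z_0)/(Z_L + Z_0) = (-42.4 + j50)/(57.6 + j50)
|Γ| = 65.6/76.3 = 0.859
VSWR = (1 + |Γ|)/(1 − |Γ|) = 1.86/0.141

VSWR ≈ 13.2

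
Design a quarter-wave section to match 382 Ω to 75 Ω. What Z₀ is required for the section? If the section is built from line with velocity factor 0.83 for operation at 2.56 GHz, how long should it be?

Z_qwt = √(Z_0·R_L) = √(75 × 382) = √28650
λ = 0.83·c/f = 0.0973 m, so l = λ/4 = 0.0243 m

Z_qwt ≈ 169 Ω; length ≈ 2.43 cm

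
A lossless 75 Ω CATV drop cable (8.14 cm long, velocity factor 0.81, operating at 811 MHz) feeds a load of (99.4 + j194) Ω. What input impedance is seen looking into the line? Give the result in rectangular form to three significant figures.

λ = v/f = 0.81·c / 811 MHz = 0.3 m
βl = 2π·l/λ = 2π × 0.272 = 97.8°
tan(βl) = tan(97.8°) = -7.3
Z_in = Z_0·(Z_L + jZ_0·tanβl)/(Z_0 + jZ_L·tanβl)
     = 75·(99.4 − j353)/(1490 − j726)

Z_in ≈ 11 − j12.4 Ω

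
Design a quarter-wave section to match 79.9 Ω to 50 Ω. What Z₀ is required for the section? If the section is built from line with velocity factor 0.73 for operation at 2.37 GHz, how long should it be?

Z_qwt = √(Z_0·R_L) = √(50 × 79.9) = √3995
λ = 0.73·c/f = 0.0924 m, so l = λ/4 = 0.0231 m

Z_qwt ≈ 63.2 Ω; length ≈ 2.31 cm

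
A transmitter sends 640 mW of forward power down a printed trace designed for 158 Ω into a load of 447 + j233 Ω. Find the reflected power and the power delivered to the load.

|Γ| = |(289 + j233)/(605 + j233)| = 0.573
|Γ|² = 0.328
P_refl = |Γ|²·P_inc = 210 mW, P_del = (1 − |Γ|²)·P_inc = 430 mW

P_reflected ≈ 210 mW; P_delivered ≈ 430 mW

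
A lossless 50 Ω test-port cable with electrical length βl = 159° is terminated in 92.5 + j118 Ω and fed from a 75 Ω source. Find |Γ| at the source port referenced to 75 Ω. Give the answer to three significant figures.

tan(βl) = -0.384
Z_in = Z_0·(Z_L + jZ_0·tanβl)/(Z_0 + jZ_L·tanβl) = 25.7 + j61.4 Ω
Γ_s = (Z_in − Z_s)/(Z_in + Z_s) = (-49.3 + j61.4)/(101 + j61.4), |Γ_s| = 0.668

|Γ| ≈ 0.668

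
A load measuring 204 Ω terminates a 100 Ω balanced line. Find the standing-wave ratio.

For a purely resistive load, VSWR = R_L/Z_0 or Z_0/R_L (whichever > 1) = 204/100

VSWR ≈ 2.04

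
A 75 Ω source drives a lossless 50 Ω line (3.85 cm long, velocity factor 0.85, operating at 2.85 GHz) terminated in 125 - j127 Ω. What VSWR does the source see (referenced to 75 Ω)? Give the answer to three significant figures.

VSWR ≈ 3.77

λ = v/f = 0.85·c / 2.85 GHz = 0.0895 m
βl = 2π·l/λ = 2π × 0.43 = 155°
tan(βl) = -0.468
Z_in = Z_0·(Z_L + jZ_0·tanβl)/(Z_0 + jZ_L·tanβl) = 108 + j124 Ω
Γ_s = (Z_in − Z_s)/(Z_in + Z_s) = (33.4 + j124)/(183 + j124), |Γ_s| = 0.581
VSWR = (1 + |Γ_s|)/(1 − |Γ_s|)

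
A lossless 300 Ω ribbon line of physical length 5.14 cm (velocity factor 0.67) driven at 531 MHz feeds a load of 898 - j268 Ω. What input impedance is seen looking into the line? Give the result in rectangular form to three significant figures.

Z_in ≈ 131 − j185 Ω

λ = v/f = 0.67·c / 531 MHz = 0.379 m
βl = 2π·l/λ = 2π × 0.136 = 48.9°
tan(βl) = tan(48.9°) = 1.15
Z_in = Z_0·(Z_L + jZ_0·tanβl)/(Z_0 + jZ_L·tanβl)
     = 300·(898 + j75.7)/(607 + j1030)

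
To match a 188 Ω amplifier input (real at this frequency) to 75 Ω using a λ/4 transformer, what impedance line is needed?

Z_qwt ≈ 119 Ω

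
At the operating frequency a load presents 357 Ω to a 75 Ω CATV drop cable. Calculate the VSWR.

VSWR ≈ 4.76

For a purely resistive load, VSWR = R_L/Z_0 or Z_0/R_L (whichever > 1) = 357/75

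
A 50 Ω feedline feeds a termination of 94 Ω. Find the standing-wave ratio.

For a purely resistive load, VSWR = R_L/Z_0 or Z_0/R_L (whichever > 1) = 94/50

VSWR ≈ 1.88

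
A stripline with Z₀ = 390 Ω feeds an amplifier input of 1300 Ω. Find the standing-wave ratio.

VSWR ≈ 3.33

Γ = (1300 − 390)/(1300 + 390) = 0.538
VSWR = (1 + 0.538)/(1 − 0.538)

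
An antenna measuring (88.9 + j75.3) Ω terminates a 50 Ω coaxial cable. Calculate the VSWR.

VSWR ≈ 3.31

Γ = (Z_L − Z_0)/(Z_L + Z_0) = (38.9 + j75.3)/(138.9 + j75.3)
|Γ| = 84.8/158 = 0.536
VSWR = (1 + |Γ|)/(1 − |Γ|) = 1.54/0.464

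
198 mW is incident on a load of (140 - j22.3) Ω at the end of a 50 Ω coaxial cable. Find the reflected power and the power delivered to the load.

|Γ| = |(90 − j22.3)/(190 − j22.3)| = 0.485
|Γ|² = 0.235
P_refl = |Γ|²·P_inc = 46.5 mW, P_del = (1 − |Γ|²)·P_inc = 151 mW

P_reflected ≈ 46.5 mW; P_delivered ≈ 151 mW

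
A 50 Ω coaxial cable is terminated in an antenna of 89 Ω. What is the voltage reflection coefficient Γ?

Γ = (Z_L − Z_0)/(Z_L + Z_0) = (89 − 50)/(89 + 50) = 39/139

Γ = 0.281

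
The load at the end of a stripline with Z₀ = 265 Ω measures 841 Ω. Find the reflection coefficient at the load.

Γ = 0.521

Γ = (Z_L − Z_0)/(Z_L + Z_0) = (841 − 265)/(841 + 265) = 576/1106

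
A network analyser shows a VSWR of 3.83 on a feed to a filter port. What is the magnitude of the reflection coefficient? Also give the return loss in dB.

|Γ| ≈ 0.586; return loss ≈ 4.64 dB

|Γ| = (S − 1)/(S + 1) = (3.83 − 1)/(3.83 + 1) = 2.83/4.83
RL = −20·log₁₀|Γ| = −20·log₁₀(0.586)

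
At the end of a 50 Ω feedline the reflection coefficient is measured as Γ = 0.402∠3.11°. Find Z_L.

Z_L = Z_0·(1 + Γ)/(1 − Γ) = 50·(1.4 + j0.0218)/(0.599 − j0.0218)

Z_L ≈ 117 + j6.08 Ω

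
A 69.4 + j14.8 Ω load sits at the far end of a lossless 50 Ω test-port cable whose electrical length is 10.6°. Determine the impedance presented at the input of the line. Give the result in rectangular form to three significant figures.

tan(βl) = tan(10.6°) = 0.187
Z_in = Z_0·(Z_L + jZ_0·tanβl)/(Z_0 + jZ_L·tanβl)
     = 50·(69.4 + j24.2)/(47.2 + j13)

Z_in ≈ 74.8 + j4.99 Ω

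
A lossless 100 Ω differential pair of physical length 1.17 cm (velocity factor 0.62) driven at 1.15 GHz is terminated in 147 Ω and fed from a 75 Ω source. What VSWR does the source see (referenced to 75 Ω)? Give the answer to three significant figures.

VSWR ≈ 1.84

λ = v/f = 0.62·c / 1.15 GHz = 0.162 m
βl = 2π·l/λ = 2π × 0.0723 = 26°
tan(βl) = 0.489
Z_in = Z_0·(Z_L + jZ_0·tanβl)/(Z_0 + jZ_L·tanβl) = 120 − j37.4 Ω
Γ_s = (Z_in − Z_s)/(Z_in + Z_s) = (45.1 − j37.4)/(195 − j37.4), |Γ_s| = 0.295
VSWR = (1 + |Γ_s|)/(1 − |Γ_s|)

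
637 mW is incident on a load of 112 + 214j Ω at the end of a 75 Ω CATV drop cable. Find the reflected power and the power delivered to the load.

|Γ| = |(37 + j214)/(187 + j214)| = 0.764
|Γ|² = 0.584
P_refl = |Γ|²·P_inc = 372 mW, P_del = (1 − |Γ|²)·P_inc = 265 mW

P_reflected ≈ 372 mW; P_delivered ≈ 265 mW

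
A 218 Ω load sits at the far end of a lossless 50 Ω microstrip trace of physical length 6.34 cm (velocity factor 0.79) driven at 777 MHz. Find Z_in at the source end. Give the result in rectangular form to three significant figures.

λ = v/f = 0.79·c / 777 MHz = 0.305 m
βl = 2π·l/λ = 2π × 0.208 = 74.8°
tan(βl) = tan(74.8°) = 3.69
Z_in = Z_0·(Z_L + jZ_0·tanβl)/(Z_0 + jZ_L·tanβl)
     = 50·(218 + j184)/(50 + j804)

Z_in ≈ 12.3 − j12.8 Ω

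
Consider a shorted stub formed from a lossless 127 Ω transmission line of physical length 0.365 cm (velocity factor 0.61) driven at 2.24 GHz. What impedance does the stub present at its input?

Z_in ≈ +j36.6 Ω

λ = v/f = 0.61·c / 2.24 GHz = 0.0817 m
βl = 2π·l/λ = 2π × 0.0447 = 16.1°
tan(βl) = 0.288
For a shorted stub, Z_in = jZ_0·tan(βl)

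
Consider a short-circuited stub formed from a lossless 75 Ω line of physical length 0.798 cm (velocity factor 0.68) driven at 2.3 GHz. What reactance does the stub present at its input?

X_in ≈ 47.6 Ω (inductive)

λ = v/f = 0.68·c / 2.3 GHz = 0.0887 m
βl = 2π·l/λ = 2π × 0.09 = 32.4°
tan(βl) = 0.634
For a short-circuited stub, Z_in = jZ_0·tan(βl)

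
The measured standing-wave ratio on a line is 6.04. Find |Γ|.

|Γ| ≈ 0.716

|Γ| = (S − 1)/(S + 1) = (6.04 − 1)/(6.04 + 1) = 5.04/7.04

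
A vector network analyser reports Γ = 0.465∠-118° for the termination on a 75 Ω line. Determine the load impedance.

Z_L ≈ 35.6 − j37.3 Ω

Z_L = Z_0·(1 + Γ)/(1 − Γ) = 75·(0.782 − j0.411)/(1.22 + j0.411)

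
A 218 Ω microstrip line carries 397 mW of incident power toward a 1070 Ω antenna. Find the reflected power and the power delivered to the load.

P_reflected ≈ 174 mW; P_delivered ≈ 223 mW

Γ = (1070 − 218)/(1070 + 218) = 0.661
|Γ|² = 0.438
P_refl = |Γ|²·P_inc = 174 mW, P_del = (1 − |Γ|²)·P_inc = 223 mW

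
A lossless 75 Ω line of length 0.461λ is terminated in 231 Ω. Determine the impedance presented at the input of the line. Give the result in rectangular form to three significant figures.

βl = 2π × 0.461 = 166°
tan(βl) = tan(166°) = -0.25
Z_in = Z_0·(Z_L + jZ_0·tanβl)/(Z_0 + jZ_L·tanβl)
     = 75·(231 − j18.8)/(75 − j57.8)

Z_in ≈ 154 + j99.9 Ω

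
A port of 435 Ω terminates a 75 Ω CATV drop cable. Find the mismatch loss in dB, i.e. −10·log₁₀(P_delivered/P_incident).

Γ = (435 − 75)/(435 + 75) = 0.706
|Γ|² = 0.498, so P_del/P_inc = 1 − |Γ|² = 0.502
ML = −10·log₁₀(1 − |Γ|²)

mismatch loss ≈ 3 dB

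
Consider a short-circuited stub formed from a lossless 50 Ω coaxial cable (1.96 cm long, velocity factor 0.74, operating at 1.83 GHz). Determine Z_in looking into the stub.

Z_in ≈ +j80.5 Ω

λ = v/f = 0.74·c / 1.83 GHz = 0.121 m
βl = 2π·l/λ = 2π × 0.162 = 58.2°
tan(βl) = 1.61
For a short-circuited stub, Z_in = jZ_0·tan(βl)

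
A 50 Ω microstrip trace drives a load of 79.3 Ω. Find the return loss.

RL ≈ 12.9 dB

Γ = (79.3 − 50)/(79.3 + 50) = 0.227
RL = −20·log₁₀|Γ| = −20·log₁₀(0.227)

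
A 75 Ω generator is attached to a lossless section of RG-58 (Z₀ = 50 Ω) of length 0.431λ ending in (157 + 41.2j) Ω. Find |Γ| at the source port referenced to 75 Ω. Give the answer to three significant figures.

βl = 2π × 0.431 = 155°
tan(βl) = -0.463
Z_in = Z_0·(Z_L + jZ_0·tanβl)/(Z_0 + jZ_L·tanβl) = 47.4 + j63 Ω
Γ_s = (Z_in − Z_s)/(Z_in + Z_s) = (-27.6 + j63)/(122 + j63), |Γ_s| = 0.499

|Γ| ≈ 0.499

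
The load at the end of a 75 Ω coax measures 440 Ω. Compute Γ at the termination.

Γ = (Z_L − Z_0)/(Z_L + Z_0) = (440 − 75)/(440 + 75) = 365/515

Γ = 0.709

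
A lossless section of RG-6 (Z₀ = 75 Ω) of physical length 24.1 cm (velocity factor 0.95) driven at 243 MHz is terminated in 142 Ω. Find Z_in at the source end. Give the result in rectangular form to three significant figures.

Z_in ≈ 41.9 − j15.2 Ω

λ = v/f = 0.95·c / 243 MHz = 1.17 m
βl = 2π·l/λ = 2π × 0.205 = 74°
tan(βl) = tan(74°) = 3.48
Z_in = Z_0·(Z_L + jZ_0·tanβl)/(Z_0 + jZ_L·tanβl)
     = 75·(142 + j261)/(75 + j494)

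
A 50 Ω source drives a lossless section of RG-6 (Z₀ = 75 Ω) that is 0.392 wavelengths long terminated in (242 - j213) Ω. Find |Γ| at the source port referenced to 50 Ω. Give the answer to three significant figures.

βl = 2π × 0.392 = 141°
tan(βl) = -0.806
Z_in = Z_0·(Z_L + jZ_0·tanβl)/(Z_0 + jZ_L·tanβl) = 47.4 + j116 Ω
Γ_s = (Z_in − Z_s)/(Z_in + Z_s) = (-2.65 + j116)/(97.4 + j116), |Γ_s| = 0.768

|Γ| ≈ 0.768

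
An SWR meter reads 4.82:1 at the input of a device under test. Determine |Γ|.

|Γ| ≈ 0.656

|Γ| = (S − 1)/(S + 1) = (4.82 − 1)/(4.82 + 1) = 3.82/5.82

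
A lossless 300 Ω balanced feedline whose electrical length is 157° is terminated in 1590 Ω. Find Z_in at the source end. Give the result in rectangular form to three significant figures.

Z_in ≈ 310 + j569 Ω

tan(βl) = tan(157°) = -0.424
Z_in = Z_0·(Z_L + jZ_0·tanβl)/(Z_0 + jZ_L·tanβl)
     = 300·(1590 − j127)/(300 − j675)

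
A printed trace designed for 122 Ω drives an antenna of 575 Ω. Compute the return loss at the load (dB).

Γ = (575 − 122)/(575 + 122) = 0.65
RL = −20·log₁₀|Γ| = −20·log₁₀(0.65)

RL ≈ 3.74 dB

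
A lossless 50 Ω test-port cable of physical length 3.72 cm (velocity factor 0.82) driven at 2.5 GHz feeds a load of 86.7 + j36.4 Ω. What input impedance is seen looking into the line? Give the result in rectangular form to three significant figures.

Z_in ≈ 29.4 + j22 Ω

λ = v/f = 0.82·c / 2.5 GHz = 0.0984 m
βl = 2π·l/λ = 2π × 0.378 = 136°
tan(βl) = tan(136°) = -0.962
Z_in = Z_0·(Z_L + jZ_0·tanβl)/(Z_0 + jZ_L·tanβl)
     = 50·(86.7 − j11.7)/(85 − j83.4)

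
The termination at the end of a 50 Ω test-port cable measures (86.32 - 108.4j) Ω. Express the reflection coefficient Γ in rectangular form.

Γ = (Z_L − Z_0)/(Z_L + Z_0) = (36.32 − j108.4)/(136.3 − j108.4)

Γ ≈ 0.551 − j0.357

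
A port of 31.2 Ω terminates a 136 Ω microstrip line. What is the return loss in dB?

RL ≈ 4.06 dB

Γ = (31.2 − 136)/(31.2 + 136) = -0.627
RL = −20·log₁₀|Γ| = −20·log₁₀(0.627)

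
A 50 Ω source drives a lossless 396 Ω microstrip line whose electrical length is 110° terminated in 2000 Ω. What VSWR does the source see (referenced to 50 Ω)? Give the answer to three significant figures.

tan(βl) = -2.75
Z_in = Z_0·(Z_L + jZ_0·tanβl)/(Z_0 + jZ_L·tanβl) = 88.3 + j138 Ω
Γ_s = (Z_in − Z_s)/(Z_in + Z_s) = (38.3 + j138)/(138 + j138), |Γ_s| = 0.732
VSWR = (1 + |Γ_s|)/(1 − |Γ_s|)

VSWR ≈ 6.48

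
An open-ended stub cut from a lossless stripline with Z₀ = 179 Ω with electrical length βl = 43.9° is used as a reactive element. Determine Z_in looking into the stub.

tan(βl) = 0.962
For an open-ended stub, Z_in = −jZ_0·cot(βl) = −jZ_0/tan(βl)

Z_in ≈ −j186 Ω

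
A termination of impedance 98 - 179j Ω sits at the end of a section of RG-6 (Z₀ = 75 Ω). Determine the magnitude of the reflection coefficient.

|Γ| ≈ 0.725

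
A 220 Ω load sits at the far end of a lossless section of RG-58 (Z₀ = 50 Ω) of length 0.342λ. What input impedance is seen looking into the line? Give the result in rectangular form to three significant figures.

Z_in ≈ 15.9 + j30.3 Ω

βl = 2π × 0.342 = 123°
tan(βl) = tan(123°) = -1.53
Z_in = Z_0·(Z_L + jZ_0·tanβl)/(Z_0 + jZ_L·tanβl)
     = 50·(220 − j76.6)/(50 − j337)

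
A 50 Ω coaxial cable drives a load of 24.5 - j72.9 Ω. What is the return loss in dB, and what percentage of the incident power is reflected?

Γ = (-25.5 − j72.9)/(74.5 − j72.9), |Γ| = 0.741
RL = −20·log₁₀(0.741) = 2.6 dB
P_refl/P_inc = |Γ|² = 0.549

RL ≈ 2.6 dB; 54.9% of incident power reflected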